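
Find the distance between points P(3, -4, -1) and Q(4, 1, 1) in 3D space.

d = √[(x₂-x₁)² + (y₂-y₁)² + (z₂-z₁)²]
  = √[1² + 5² + 2²]
  = √[1 + 25 + 4]
  = √30
  ≈ 5.477

5.477


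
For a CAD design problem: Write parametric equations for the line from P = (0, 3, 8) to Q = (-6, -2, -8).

Direction vector d = Q - P = (-6 + 0, -2 - 3, -8 - 8) = (-6, -5, -16)
Parametric form r = P + t·d:
x = 0 - 6t, y = 3 - 5t, z = 8 - 16t

x = 0 - 6t, y = 3 - 5t, z = 8 - 16t


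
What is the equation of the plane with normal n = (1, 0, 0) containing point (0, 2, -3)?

The plane through P with normal n = (a, b, c) satisfies n·(r - P) = 0,
i.e. ax + by + cz = a·x₀ + b·y₀ + c·z₀.
d = 1·0 + 0·2 + 0·(-3)
  = 0 + 0 + 0
  = 0
Equation: x = 0

x = 0


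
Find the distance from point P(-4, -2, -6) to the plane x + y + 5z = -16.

distance = |a·x₀ + b·y₀ + c·z₀ - d| / √(a² + b² + c²)
  = |1·(-4) + 1·(-2) + 5·(-6) - (-16)| / √(1² + 1² + 5²)
  = |-4 - 2 - 30 + 16| / √(1 + 1 + 25)
  = |-20| / √27
  = 20 / 5.196
  ≈ 3.849

3.849


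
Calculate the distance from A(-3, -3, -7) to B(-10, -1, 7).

d = √[(x₂-x₁)² + (y₂-y₁)² + (z₂-z₁)²]
  = √[(-7)² + 2² + 14²]
  = √[49 + 4 + 196]
  = √249
  ≈ 15.78

15.78


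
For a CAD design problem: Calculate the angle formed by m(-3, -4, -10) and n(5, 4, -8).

m·n = (-3)·5 + (-4)·4 + (-10)·(-8) = -15 - 16 + 80 = 49
|m| = √((-3)² + (-4)² + (-10)²) = √125 ≈ 11.18
|n| = √(5² + 4² + (-8)²) = √105 ≈ 10.25
cos θ = (m·n)/(|m||n|) = 49/(11.18·10.25) ≈ 0.4277
θ = arccos(0.4277) ≈ 64.68°

64.68°


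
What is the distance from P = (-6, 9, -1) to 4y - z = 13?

distance = |a·x₀ + b·y₀ + c·z₀ - d| / √(a² + b² + c²)
  = |0·(-6) + 4·9 + (-1)·(-1) - 13| / √(0² + 4² + (-1)²)
  = |0 + 36 + 1 - 13| / √(0 + 16 + 1)
  = |24| / √17
  = 24 / 4.123
  ≈ 5.821

5.821


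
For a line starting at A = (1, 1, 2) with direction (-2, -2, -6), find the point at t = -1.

P(t) = A + t·d
  = (1 + (-2)·(-1), 1 + (-2)·(-1), 2 + (-6)·(-1))
  = (1 + 2, 1 + 2, 2 + 6)
  = (3, 3, 8)

(3, 3, 8)


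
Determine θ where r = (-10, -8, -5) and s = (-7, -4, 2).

r·s = (-10)·(-7) + (-8)·(-4) + (-5)·2 = 70 + 32 - 10 = 92
|r| = √((-10)² + (-8)² + (-5)²) = √189 ≈ 13.75
|s| = √((-7)² + (-4)² + 2²) = √69 ≈ 8.307
cos θ = (r·s)/(|r||s|) = 92/(13.75·8.307) ≈ 0.8056
θ = arccos(0.8056) ≈ 36.33°

36.33°


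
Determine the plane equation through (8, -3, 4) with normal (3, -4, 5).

The plane through P with normal n = (a, b, c) satisfies n·(r - P) = 0,
i.e. ax + by + cz = a·x₀ + b·y₀ + c·z₀.
d = 3·8 + (-4)·(-3) + 5·4
  = 24 + 12 + 20
  = 56
Equation: 3x - 4y + 5z = 56

3x - 4y + 5z = 56


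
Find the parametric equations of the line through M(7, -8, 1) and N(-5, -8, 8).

Direction vector d = N - M = (-5 - 7, -8 + 8, 8 - 1) = (-12, 0, 7)
Parametric form r = M + t·d:
x = 7 - 12t, y = -8, z = 1 + 7t

x = 7 - 12t, y = -8, z = 1 + 7t


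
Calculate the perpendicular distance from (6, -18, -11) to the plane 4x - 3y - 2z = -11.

distance = |a·x₀ + b·y₀ + c·z₀ - d| / √(a² + b² + c²)
  = |4·6 + (-3)·(-18) + (-2)·(-11) - (-11)| / √(4² + (-3)² + (-2)²)
  = |24 + 54 + 22 + 11| / √(16 + 9 + 4)
  = |111| / √29
  = 111 / 5.385
  ≈ 20.61

20.61


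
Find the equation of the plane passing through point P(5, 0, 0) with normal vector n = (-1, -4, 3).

The plane through P with normal n = (a, b, c) satisfies n·(r - P) = 0,
i.e. ax + by + cz = a·x₀ + b·y₀ + c·z₀.
d = (-1)·5 + (-4)·0 + 3·0
  = -5 + 0 + 0
  = -5
Equation: -x - 4y + 3z = -5

-x - 4y + 3z = -5


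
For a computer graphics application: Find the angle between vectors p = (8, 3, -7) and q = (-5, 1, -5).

p·q = 8·(-5) + 3·1 + (-7)·(-5) = -40 + 3 + 35 = -2
|p| = √(8² + 3² + (-7)²) = √122 ≈ 11.05
|q| = √((-5)² + 1² + (-5)²) = √51 ≈ 7.141
cos θ = (p·q)/(|p||q|) = -2/(11.05·7.141) ≈ -0.02536
θ = arccos(-0.02536) ≈ 91.45°

91.45°


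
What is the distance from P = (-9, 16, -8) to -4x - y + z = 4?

distance = |a·x₀ + b·y₀ + c·z₀ - d| / √(a² + b² + c²)
  = |(-4)·(-9) + (-1)·16 + 1·(-8) - 4| / √((-4)² + (-1)² + 1²)
  = |36 - 16 - 8 - 4| / √(16 + 1 + 1)
  = |8| / √18
  = 8 / 4.243
  ≈ 1.886

1.886


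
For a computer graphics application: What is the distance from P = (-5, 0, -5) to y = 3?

distance = |a·x₀ + b·y₀ + c·z₀ - d| / √(a² + b² + c²)
  = |0·(-5) + 1·0 + 0·(-5) - 3| / √(0² + 1² + 0²)
  = |0 + 0 + 0 - 3| / √(0 + 1 + 0)
  = |-3| / √1
  = 3 / 1
  ≈ 3

3


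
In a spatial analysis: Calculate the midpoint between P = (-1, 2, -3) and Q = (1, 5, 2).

M = ((x₁+x₂)/2, (y₁+y₂)/2, (z₁+z₂)/2)
  = ((-1 + 1)/2, (2 + 5)/2, (-3 + 2)/2)
  = (0/2, 7/2, -1/2)
  = (0, 3.5, -0.5)

(0, 3.5, -0.5)


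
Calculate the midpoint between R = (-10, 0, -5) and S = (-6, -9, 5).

M = ((x₁+x₂)/2, (y₁+y₂)/2, (z₁+z₂)/2)
  = ((-10 - 6)/2, (0 - 9)/2, (-5 + 5)/2)
  = (-16/2, -9/2, 0/2)
  = (-8, -4.5, 0)

(-8, -4.5, 0)


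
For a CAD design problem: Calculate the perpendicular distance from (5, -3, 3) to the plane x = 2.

distance = |a·x₀ + b·y₀ + c·z₀ - d| / √(a² + b² + c²)
  = |1·5 + 0·(-3) + 0·3 - 2| / √(1² + 0² + 0²)
  = |5 + 0 + 0 - 2| / √(1 + 0 + 0)
  = |3| / √1
  = 3 / 1
  ≈ 3

3


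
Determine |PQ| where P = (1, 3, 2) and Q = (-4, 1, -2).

d = √[(x₂-x₁)² + (y₂-y₁)² + (z₂-z₁)²]
  = √[(-5)² + (-2)² + (-4)²]
  = √[25 + 4 + 16]
  = √45
  ≈ 6.708

6.708


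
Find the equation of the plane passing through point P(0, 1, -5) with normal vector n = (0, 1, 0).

The plane through P with normal n = (a, b, c) satisfies n·(r - P) = 0,
i.e. ax + by + cz = a·x₀ + b·y₀ + c·z₀.
d = 0·0 + 1·1 + 0·(-5)
  = 0 + 1 + 0
  = 1
Equation: y = 1

y = 1


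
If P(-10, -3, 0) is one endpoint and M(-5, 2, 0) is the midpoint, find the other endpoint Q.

Q = 2M - P
  = (2·(-5) - (-10), 2·2 - (-3), 2·0 - 0)
  = (-10 + 10, 4 + 3, 0 + 0)
  = (0, 7, 0)

(0, 7, 0)


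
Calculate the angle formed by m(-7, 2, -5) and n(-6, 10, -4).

m·n = (-7)·(-6) + 2·10 + (-5)·(-4) = 42 + 20 + 20 = 82
|m| = √((-7)² + 2² + (-5)²) = √78 ≈ 8.832
|n| = √((-6)² + 10² + (-4)²) = √152 ≈ 12.33
cos θ = (m·n)/(|m||n|) = 82/(8.832·12.33) ≈ 0.7531
θ = arccos(0.7531) ≈ 41.14°

41.14°


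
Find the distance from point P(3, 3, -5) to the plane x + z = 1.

distance = |a·x₀ + b·y₀ + c·z₀ - d| / √(a² + b² + c²)
  = |1·3 + 0·3 + 1·(-5) - 1| / √(1² + 0² + 1²)
  = |3 + 0 - 5 - 1| / √(1 + 0 + 1)
  = |-3| / √2
  = 3 / 1.414
  ≈ 2.121

2.121


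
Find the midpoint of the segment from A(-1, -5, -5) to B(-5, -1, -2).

M = ((x₁+x₂)/2, (y₁+y₂)/2, (z₁+z₂)/2)
  = ((-1 - 5)/2, (-5 - 1)/2, (-5 - 2)/2)
  = (-6/2, -6/2, -7/2)
  = (-3, -3, -3.5)

(-3, -3, -3.5)


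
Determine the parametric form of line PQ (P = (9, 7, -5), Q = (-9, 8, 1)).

Direction vector d = Q - P = (-9 - 9, 8 - 7, 1 + 5) = (-18, 1, 6)
Parametric form r = P + t·d:
x = 9 - 18t, y = 7 + t, z = -5 + 6t

x = 9 - 18t, y = 7 + t, z = -5 + 6t


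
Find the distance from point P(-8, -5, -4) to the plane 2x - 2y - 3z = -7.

distance = |a·x₀ + b·y₀ + c·z₀ - d| / √(a² + b² + c²)
  = |2·(-8) + (-2)·(-5) + (-3)·(-4) - (-7)| / √(2² + (-2)² + (-3)²)
  = |-16 + 10 + 12 + 7| / √(4 + 4 + 9)
  = |13| / √17
  = 13 / 4.123
  ≈ 3.153

3.153


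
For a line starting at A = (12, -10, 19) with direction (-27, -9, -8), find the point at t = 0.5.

P(t) = A + t·d
  = (12 + (-27)·0.5, -10 + (-9)·0.5, 19 + (-8)·0.5)
  = (12 - 13.5, -10 - 4.5, 19 - 4)
  = (-1.5, -14.5, 15)

(-1.5, -14.5, 15)


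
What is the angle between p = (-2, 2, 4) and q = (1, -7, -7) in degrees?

p·q = (-2)·1 + 2·(-7) + 4·(-7) = -2 - 14 - 28 = -44
|p| = √((-2)² + 2² + 4²) = √24 ≈ 4.899
|q| = √(1² + (-7)² + (-7)²) = √99 ≈ 9.95
cos θ = (p·q)/(|p||q|) = -44/(4.899·9.95) ≈ -0.9027
θ = arccos(-0.9027) ≈ 154.5°

154.5°


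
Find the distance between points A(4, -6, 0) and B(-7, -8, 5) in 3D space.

d = √[(x₂-x₁)² + (y₂-y₁)² + (z₂-z₁)²]
  = √[(-11)² + (-2)² + 5²]
  = √[121 + 4 + 25]
  = √150
  ≈ 12.25

12.25


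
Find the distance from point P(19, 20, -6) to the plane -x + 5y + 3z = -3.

distance = |a·x₀ + b·y₀ + c·z₀ - d| / √(a² + b² + c²)
  = |(-1)·19 + 5·20 + 3·(-6) - (-3)| / √((-1)² + 5² + 3²)
  = |-19 + 100 - 18 + 3| / √(1 + 25 + 9)
  = |66| / √35
  = 66 / 5.916
  ≈ 11.16

11.16


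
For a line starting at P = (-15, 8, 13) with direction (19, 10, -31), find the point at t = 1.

P(t) = P + t·d
  = (-15 + 19·1, 8 + 10·1, 13 + (-31)·1)
  = (-15 + 19, 8 + 10, 13 - 31)
  = (4, 18, -18)

(4, 18, -18)


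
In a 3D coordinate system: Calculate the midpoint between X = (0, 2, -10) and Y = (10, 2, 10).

M = ((x₁+x₂)/2, (y₁+y₂)/2, (z₁+z₂)/2)
  = ((0 + 10)/2, (2 + 2)/2, (-10 + 10)/2)
  = (10/2, 4/2, 0/2)
  = (5, 2, 0)

(5, 2, 0)


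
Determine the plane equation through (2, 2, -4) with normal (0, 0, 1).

The plane through P with normal n = (a, b, c) satisfies n·(r - P) = 0,
i.e. ax + by + cz = a·x₀ + b·y₀ + c·z₀.
d = 0·2 + 0·2 + 1·(-4)
  = 0 + 0 - 4
  = -4
Equation: z = -4

z = -4


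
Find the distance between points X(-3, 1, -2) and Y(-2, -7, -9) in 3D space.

d = √[(x₂-x₁)² + (y₂-y₁)² + (z₂-z₁)²]
  = √[1² + (-8)² + (-7)²]
  = √[1 + 64 + 49]
  = √114
  ≈ 10.68

10.68


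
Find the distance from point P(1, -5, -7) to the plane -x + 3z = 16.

distance = |a·x₀ + b·y₀ + c·z₀ - d| / √(a² + b² + c²)
  = |(-1)·1 + 0·(-5) + 3·(-7) - 16| / √((-1)² + 0² + 3²)
  = |-1 + 0 - 21 - 16| / √(1 + 0 + 9)
  = |-38| / √10
  = 38 / 3.162
  ≈ 12.02

12.02


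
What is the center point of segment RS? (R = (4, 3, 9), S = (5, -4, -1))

M = ((x₁+x₂)/2, (y₁+y₂)/2, (z₁+z₂)/2)
  = ((4 + 5)/2, (3 - 4)/2, (9 - 1)/2)
  = (9/2, -1/2, 8/2)
  = (4.5, -0.5, 4)

(4.5, -0.5, 4)


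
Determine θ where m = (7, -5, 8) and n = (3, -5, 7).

m·n = 7·3 + (-5)·(-5) + 8·7 = 21 + 25 + 56 = 102
|m| = √(7² + (-5)² + 8²) = √138 ≈ 11.75
|n| = √(3² + (-5)² + 7²) = √83 ≈ 9.11
cos θ = (m·n)/(|m||n|) = 102/(11.75·9.11) ≈ 0.9531
θ = arccos(0.9531) ≈ 17.62°

17.62°


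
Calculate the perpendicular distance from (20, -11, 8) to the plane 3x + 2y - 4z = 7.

distance = |a·x₀ + b·y₀ + c·z₀ - d| / √(a² + b² + c²)
  = |3·20 + 2·(-11) + (-4)·8 - 7| / √(3² + 2² + (-4)²)
  = |60 - 22 - 32 - 7| / √(9 + 4 + 16)
  = |-1| / √29
  = 1 / 5.385
  ≈ 0.1857

0.1857


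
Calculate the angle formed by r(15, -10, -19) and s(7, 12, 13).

r·s = 15·7 + (-10)·12 + (-19)·13 = 105 - 120 - 247 = -262
|r| = √(15² + (-10)² + (-19)²) = √686 ≈ 26.19
|s| = √(7² + 12² + 13²) = √362 ≈ 19.03
cos θ = (r·s)/(|r||s|) = -262/(26.19·19.03) ≈ -0.5258
θ = arccos(-0.5258) ≈ 121.7°

121.7°


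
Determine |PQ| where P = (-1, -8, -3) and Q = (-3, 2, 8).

d = √[(x₂-x₁)² + (y₂-y₁)² + (z₂-z₁)²]
  = √[(-2)² + 10² + 11²]
  = √[4 + 100 + 121]
  = √225
  ≈ 15

15


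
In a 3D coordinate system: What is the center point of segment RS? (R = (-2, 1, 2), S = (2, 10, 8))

M = ((x₁+x₂)/2, (y₁+y₂)/2, (z₁+z₂)/2)
  = ((-2 + 2)/2, (1 + 10)/2, (2 + 8)/2)
  = (0/2, 11/2, 10/2)
  = (0, 5.5, 5)

(0, 5.5, 5)


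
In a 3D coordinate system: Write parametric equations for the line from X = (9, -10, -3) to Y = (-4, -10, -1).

Direction vector d = Y - X = (-4 - 9, -10 + 10, -1 + 3) = (-13, 0, 2)
Parametric form r = X + t·d:
x = 9 - 13t, y = -10, z = -3 + 2t

x = 9 - 13t, y = -10, z = -3 + 2t


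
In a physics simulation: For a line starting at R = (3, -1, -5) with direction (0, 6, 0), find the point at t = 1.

P(t) = R + t·d
  = (3 + 0·1, -1 + 6·1, -5 + 0·1)
  = (3 + 0, -1 + 6, -5 + 0)
  = (3, 5, -5)

(3, 5, -5)


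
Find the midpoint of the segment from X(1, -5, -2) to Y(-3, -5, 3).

M = ((x₁+x₂)/2, (y₁+y₂)/2, (z₁+z₂)/2)
  = ((1 - 3)/2, (-5 - 5)/2, (-2 + 3)/2)
  = (-2/2, -10/2, 1/2)
  = (-1, -5, 0.5)

(-1, -5, 0.5)


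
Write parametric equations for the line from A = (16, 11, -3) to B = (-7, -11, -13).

Direction vector d = B - A = (-7 - 16, -11 - 11, -13 + 3) = (-23, -22, -10)
Parametric form r = A + t·d:
x = 16 - 23t, y = 11 - 22t, z = -3 - 10t

x = 16 - 23t, y = 11 - 22t, z = -3 - 10t


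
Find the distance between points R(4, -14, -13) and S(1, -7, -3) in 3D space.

d = √[(x₂-x₁)² + (y₂-y₁)² + (z₂-z₁)²]
  = √[(-3)² + 7² + 10²]
  = √[9 + 49 + 100]
  = √158
  ≈ 12.57

12.57


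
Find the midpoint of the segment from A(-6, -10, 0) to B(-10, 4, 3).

M = ((x₁+x₂)/2, (y₁+y₂)/2, (z₁+z₂)/2)
  = ((-6 - 10)/2, (-10 + 4)/2, (0 + 3)/2)
  = (-16/2, -6/2, 3/2)
  = (-8, -3, 1.5)

(-8, -3, 1.5)


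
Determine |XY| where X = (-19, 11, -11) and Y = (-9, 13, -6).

d = √[(x₂-x₁)² + (y₂-y₁)² + (z₂-z₁)²]
  = √[10² + 2² + 5²]
  = √[100 + 4 + 25]
  = √129
  ≈ 11.36

11.36


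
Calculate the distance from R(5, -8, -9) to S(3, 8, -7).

d = √[(x₂-x₁)² + (y₂-y₁)² + (z₂-z₁)²]
  = √[(-2)² + 16² + 2²]
  = √[4 + 256 + 4]
  = √264
  ≈ 16.25

16.25


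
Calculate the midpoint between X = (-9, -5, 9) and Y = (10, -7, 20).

M = ((x₁+x₂)/2, (y₁+y₂)/2, (z₁+z₂)/2)
  = ((-9 + 10)/2, (-5 - 7)/2, (9 + 20)/2)
  = (1/2, -12/2, 29/2)
  = (0.5, -6, 14.5)

(0.5, -6, 14.5)


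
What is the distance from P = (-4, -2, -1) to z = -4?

distance = |a·x₀ + b·y₀ + c·z₀ - d| / √(a² + b² + c²)
  = |0·(-4) + 0·(-2) + 1·(-1) - (-4)| / √(0² + 0² + 1²)
  = |0 + 0 - 1 + 4| / √(0 + 0 + 1)
  = |3| / √1
  = 3 / 1
  ≈ 3

3


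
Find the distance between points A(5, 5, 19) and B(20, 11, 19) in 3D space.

d = √[(x₂-x₁)² + (y₂-y₁)² + (z₂-z₁)²]
  = √[15² + 6² + 0²]
  = √[225 + 36 + 0]
  = √261
  ≈ 16.16

16.16


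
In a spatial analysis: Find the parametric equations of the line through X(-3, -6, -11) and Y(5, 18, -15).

Direction vector d = Y - X = (5 + 3, 18 + 6, -15 + 11) = (8, 24, -4)
Parametric form r = X + t·d:
x = -3 + 8t, y = -6 + 24t, z = -11 - 4t

x = -3 + 8t, y = -6 + 24t, z = -11 - 4t


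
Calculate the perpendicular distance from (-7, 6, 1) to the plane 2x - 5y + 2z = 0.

distance = |a·x₀ + b·y₀ + c·z₀ - d| / √(a² + b² + c²)
  = |2·(-7) + (-5)·6 + 2·1 - 0| / √(2² + (-5)² + 2²)
  = |-14 - 30 + 2 + 0| / √(4 + 25 + 4)
  = |-42| / √33
  = 42 / 5.745
  ≈ 7.311

7.311


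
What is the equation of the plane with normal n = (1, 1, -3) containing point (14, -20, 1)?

The plane through P with normal n = (a, b, c) satisfies n·(r - P) = 0,
i.e. ax + by + cz = a·x₀ + b·y₀ + c·z₀.
d = 1·14 + 1·(-20) + (-3)·1
  = 14 - 20 - 3
  = -9
Equation: x + y - 3z = -9

x + y - 3z = -9


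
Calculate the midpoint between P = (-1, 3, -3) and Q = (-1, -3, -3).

M = ((x₁+x₂)/2, (y₁+y₂)/2, (z₁+z₂)/2)
  = ((-1 - 1)/2, (3 - 3)/2, (-3 - 3)/2)
  = (-2/2, 0/2, -6/2)
  = (-1, 0, -3)

(-1, 0, -3)


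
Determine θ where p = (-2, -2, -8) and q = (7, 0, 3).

p·q = (-2)·7 + (-2)·0 + (-8)·3 = -14 + 0 - 24 = -38
|p| = √((-2)² + (-2)² + (-8)²) = √72 ≈ 8.485
|q| = √(7² + 0² + 3²) = √58 ≈ 7.616
cos θ = (p·q)/(|p||q|) = -38/(8.485·7.616) ≈ -0.588
θ = arccos(-0.588) ≈ 126°

126°


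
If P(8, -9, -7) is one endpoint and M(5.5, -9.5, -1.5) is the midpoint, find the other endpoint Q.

Q = 2M - P
  = (2·5.5 - 8, 2·(-9.5) - (-9), 2·(-1.5) - (-7))
  = (11 - 8, -19 + 9, -3 + 7)
  = (3, -10, 4)

(3, -10, 4)


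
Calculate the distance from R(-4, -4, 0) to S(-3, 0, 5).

d = √[(x₂-x₁)² + (y₂-y₁)² + (z₂-z₁)²]
  = √[1² + 4² + 5²]
  = √[1 + 16 + 25]
  = √42
  ≈ 6.481

6.481


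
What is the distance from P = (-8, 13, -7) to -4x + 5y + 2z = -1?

distance = |a·x₀ + b·y₀ + c·z₀ - d| / √(a² + b² + c²)
  = |(-4)·(-8) + 5·13 + 2·(-7) - (-1)| / √((-4)² + 5² + 2²)
  = |32 + 65 - 14 + 1| / √(16 + 25 + 4)
  = |84| / √45
  = 84 / 6.708
  ≈ 12.52

12.52


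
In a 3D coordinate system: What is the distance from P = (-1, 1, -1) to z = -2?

distance = |a·x₀ + b·y₀ + c·z₀ - d| / √(a² + b² + c²)
  = |0·(-1) + 0·1 + 1·(-1) - (-2)| / √(0² + 0² + 1²)
  = |0 + 0 - 1 + 2| / √(0 + 0 + 1)
  = |1| / √1
  = 1 / 1
  ≈ 1

1


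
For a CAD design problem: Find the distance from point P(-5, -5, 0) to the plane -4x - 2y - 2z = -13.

distance = |a·x₀ + b·y₀ + c·z₀ - d| / √(a² + b² + c²)
  = |(-4)·(-5) + (-2)·(-5) + (-2)·0 - (-13)| / √((-4)² + (-2)² + (-2)²)
  = |20 + 10 + 0 + 13| / √(16 + 4 + 4)
  = |43| / √24
  = 43 / 4.899
  ≈ 8.777

8.777


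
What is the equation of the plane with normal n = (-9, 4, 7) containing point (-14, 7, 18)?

The plane through P with normal n = (a, b, c) satisfies n·(r - P) = 0,
i.e. ax + by + cz = a·x₀ + b·y₀ + c·z₀.
d = (-9)·(-14) + 4·7 + 7·18
  = 126 + 28 + 126
  = 280
Equation: -9x + 4y + 7z = 280

-9x + 4y + 7z = 280


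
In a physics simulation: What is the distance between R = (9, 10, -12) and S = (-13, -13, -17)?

d = √[(x₂-x₁)² + (y₂-y₁)² + (z₂-z₁)²]
  = √[(-22)² + (-23)² + (-5)²]
  = √[484 + 529 + 25]
  = √1038
  ≈ 32.22

32.22


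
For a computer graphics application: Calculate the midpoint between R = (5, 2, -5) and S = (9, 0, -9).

M = ((x₁+x₂)/2, (y₁+y₂)/2, (z₁+z₂)/2)
  = ((5 + 9)/2, (2 + 0)/2, (-5 - 9)/2)
  = (14/2, 2/2, -14/2)
  = (7, 1, -7)

(7, 1, -7)


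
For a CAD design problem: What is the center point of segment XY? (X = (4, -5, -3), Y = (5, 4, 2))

M = ((x₁+x₂)/2, (y₁+y₂)/2, (z₁+z₂)/2)
  = ((4 + 5)/2, (-5 + 4)/2, (-3 + 2)/2)
  = (9/2, -1/2, -1/2)
  = (4.5, -0.5, -0.5)

(4.5, -0.5, -0.5)


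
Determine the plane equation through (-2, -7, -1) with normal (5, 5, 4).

The plane through P with normal n = (a, b, c) satisfies n·(r - P) = 0,
i.e. ax + by + cz = a·x₀ + b·y₀ + c·z₀.
d = 5·(-2) + 5·(-7) + 4·(-1)
  = -10 - 35 - 4
  = -49
Equation: 5x + 5y + 4z = -49

5x + 5y + 4z = -49


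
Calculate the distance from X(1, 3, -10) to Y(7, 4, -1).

d = √[(x₂-x₁)² + (y₂-y₁)² + (z₂-z₁)²]
  = √[6² + 1² + 9²]
  = √[36 + 1 + 81]
  = √118
  ≈ 10.86

10.86


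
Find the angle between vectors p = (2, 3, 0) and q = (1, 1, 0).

p·q = 2·1 + 3·1 + 0·0 = 2 + 3 + 0 = 5
|p| = √(2² + 3² + 0²) = √13 ≈ 3.606
|q| = √(1² + 1² + 0²) = √2 ≈ 1.414
cos θ = (p·q)/(|p||q|) = 5/(3.606·1.414) ≈ 0.9806
θ = arccos(0.9806) ≈ 11.31°

11.31°


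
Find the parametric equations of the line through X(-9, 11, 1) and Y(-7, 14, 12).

Direction vector d = Y - X = (-7 + 9, 14 - 11, 12 - 1) = (2, 3, 11)
Parametric form r = X + t·d:
x = -9 + 2t, y = 11 + 3t, z = 1 + 11t

x = -9 + 2t, y = 11 + 3t, z = 1 + 11t


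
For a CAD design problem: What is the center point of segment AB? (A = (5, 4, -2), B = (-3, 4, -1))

M = ((x₁+x₂)/2, (y₁+y₂)/2, (z₁+z₂)/2)
  = ((5 - 3)/2, (4 + 4)/2, (-2 - 1)/2)
  = (2/2, 8/2, -3/2)
  = (1, 4, -1.5)

(1, 4, -1.5)


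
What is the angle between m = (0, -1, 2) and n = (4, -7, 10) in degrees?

m·n = 0·4 + (-1)·(-7) + 2·10 = 0 + 7 + 20 = 27
|m| = √(0² + (-1)² + 2²) = √5 ≈ 2.236
|n| = √(4² + (-7)² + 10²) = √165 ≈ 12.85
cos θ = (m·n)/(|m||n|) = 27/(2.236·12.85) ≈ 0.94
θ = arccos(0.94) ≈ 19.95°

19.95°


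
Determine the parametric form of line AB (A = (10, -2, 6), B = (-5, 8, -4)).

Direction vector d = B - A = (-5 - 10, 8 + 2, -4 - 6) = (-15, 10, -10)
Parametric form r = A + t·d:
x = 10 - 15t, y = -2 + 10t, z = 6 - 10t

x = 10 - 15t, y = -2 + 10t, z = 6 - 10t


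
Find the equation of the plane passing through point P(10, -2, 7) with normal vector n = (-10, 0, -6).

The plane through P with normal n = (a, b, c) satisfies n·(r - P) = 0,
i.e. ax + by + cz = a·x₀ + b·y₀ + c·z₀.
d = (-10)·10 + 0·(-2) + (-6)·7
  = -100 + 0 - 42
  = -142
Equation: -10x - 6z = -142

-10x - 6z = -142


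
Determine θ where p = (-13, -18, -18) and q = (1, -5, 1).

p·q = (-13)·1 + (-18)·(-5) + (-18)·1 = -13 + 90 - 18 = 59
|p| = √((-13)² + (-18)² + (-18)²) = √817 ≈ 28.58
|q| = √(1² + (-5)² + 1²) = √27 ≈ 5.196
cos θ = (p·q)/(|p||q|) = 59/(28.58·5.196) ≈ 0.3972
θ = arccos(0.3972) ≈ 66.59°

66.59°


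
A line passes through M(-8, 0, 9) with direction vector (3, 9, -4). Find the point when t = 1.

P(t) = M + t·d
  = (-8 + 3·1, 0 + 9·1, 9 + (-4)·1)
  = (-8 + 3, 0 + 9, 9 - 4)
  = (-5, 9, 5)

(-5, 9, 5)


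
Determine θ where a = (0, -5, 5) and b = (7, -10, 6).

a·b = 0·7 + (-5)·(-10) + 5·6 = 0 + 50 + 30 = 80
|a| = √(0² + (-5)² + 5²) = √50 ≈ 7.071
|b| = √(7² + (-10)² + 6²) = √185 ≈ 13.6
cos θ = (a·b)/(|a||b|) = 80/(7.071·13.6) ≈ 0.8318
θ = arccos(0.8318) ≈ 33.72°

33.72°


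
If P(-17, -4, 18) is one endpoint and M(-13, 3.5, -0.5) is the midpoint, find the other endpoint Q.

Q = 2M - P
  = (2·(-13) - (-17), 2·3.5 - (-4), 2·(-0.5) - 18)
  = (-26 + 17, 7 + 4, -1 - 18)
  = (-9, 11, -19)

(-9, 11, -19)


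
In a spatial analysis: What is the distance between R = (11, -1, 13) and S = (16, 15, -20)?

d = √[(x₂-x₁)² + (y₂-y₁)² + (z₂-z₁)²]
  = √[5² + 16² + (-33)²]
  = √[25 + 256 + 1089]
  = √1370
  ≈ 37.01

37.01


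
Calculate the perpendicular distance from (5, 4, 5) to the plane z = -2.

distance = |a·x₀ + b·y₀ + c·z₀ - d| / √(a² + b² + c²)
  = |0·5 + 0·4 + 1·5 - (-2)| / √(0² + 0² + 1²)
  = |0 + 0 + 5 + 2| / √(0 + 0 + 1)
  = |7| / √1
  = 7 / 1
  ≈ 7

7


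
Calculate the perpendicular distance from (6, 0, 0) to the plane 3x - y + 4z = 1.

distance = |a·x₀ + b·y₀ + c·z₀ - d| / √(a² + b² + c²)
  = |3·6 + (-1)·0 + 4·0 - 1| / √(3² + (-1)² + 4²)
  = |18 + 0 + 0 - 1| / √(9 + 1 + 16)
  = |17| / √26
  = 17 / 5.099
  ≈ 3.334

3.334


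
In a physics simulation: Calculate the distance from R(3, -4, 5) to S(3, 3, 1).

d = √[(x₂-x₁)² + (y₂-y₁)² + (z₂-z₁)²]
  = √[0² + 7² + (-4)²]
  = √[0 + 49 + 16]
  = √65
  ≈ 8.062

8.062


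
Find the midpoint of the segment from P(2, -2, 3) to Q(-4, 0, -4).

M = ((x₁+x₂)/2, (y₁+y₂)/2, (z₁+z₂)/2)
  = ((2 - 4)/2, (-2 + 0)/2, (3 - 4)/2)
  = (-2/2, -2/2, -1/2)
  = (-1, -1, -0.5)

(-1, -1, -0.5)


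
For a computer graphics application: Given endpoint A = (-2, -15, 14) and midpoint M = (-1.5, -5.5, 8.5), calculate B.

B = 2M - A
  = (2·(-1.5) - (-2), 2·(-5.5) - (-15), 2·8.5 - 14)
  = (-3 + 2, -11 + 15, 17 - 14)
  = (-1, 4, 3)

(-1, 4, 3)


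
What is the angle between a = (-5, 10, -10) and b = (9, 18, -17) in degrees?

a·b = (-5)·9 + 10·18 + (-10)·(-17) = -45 + 180 + 170 = 305
|a| = √((-5)² + 10² + (-10)²) = √225 ≈ 15
|b| = √(9² + 18² + (-17)²) = √694 ≈ 26.34
cos θ = (a·b)/(|a||b|) = 305/(15·26.34) ≈ 0.7718
θ = arccos(0.7718) ≈ 39.48°

39.48°


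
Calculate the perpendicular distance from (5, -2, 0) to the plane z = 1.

distance = |a·x₀ + b·y₀ + c·z₀ - d| / √(a² + b² + c²)
  = |0·5 + 0·(-2) + 1·0 - 1| / √(0² + 0² + 1²)
  = |0 + 0 + 0 - 1| / √(0 + 0 + 1)
  = |-1| / √1
  = 1 / 1
  ≈ 1

1


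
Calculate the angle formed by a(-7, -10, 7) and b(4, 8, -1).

a·b = (-7)·4 + (-10)·8 + 7·(-1) = -28 - 80 - 7 = -115
|a| = √((-7)² + (-10)² + 7²) = √198 ≈ 14.07
|b| = √(4² + 8² + (-1)²) = √81 ≈ 9
cos θ = (a·b)/(|a||b|) = -115/(14.07·9) ≈ -0.9081
θ = arccos(-0.9081) ≈ 155.2°

155.2°


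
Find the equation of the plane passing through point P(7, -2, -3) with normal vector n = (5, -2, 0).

The plane through P with normal n = (a, b, c) satisfies n·(r - P) = 0,
i.e. ax + by + cz = a·x₀ + b·y₀ + c·z₀.
d = 5·7 + (-2)·(-2) + 0·(-3)
  = 35 + 4 + 0
  = 39
Equation: 5x - 2y = 39

5x - 2y = 39


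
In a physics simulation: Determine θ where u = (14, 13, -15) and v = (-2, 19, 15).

u·v = 14·(-2) + 13·19 + (-15)·15 = -28 + 247 - 225 = -6
|u| = √(14² + 13² + (-15)²) = √590 ≈ 24.29
|v| = √((-2)² + 19² + 15²) = √590 ≈ 24.29
cos θ = (u·v)/(|u||v|) = -6/(24.29·24.29) ≈ -0.01017
θ = arccos(-0.01017) ≈ 90.58°

90.58°


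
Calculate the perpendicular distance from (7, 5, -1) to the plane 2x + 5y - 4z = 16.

distance = |a·x₀ + b·y₀ + c·z₀ - d| / √(a² + b² + c²)
  = |2·7 + 5·5 + (-4)·(-1) - 16| / √(2² + 5² + (-4)²)
  = |14 + 25 + 4 - 16| / √(4 + 25 + 16)
  = |27| / √45
  = 27 / 6.708
  ≈ 4.025

4.025


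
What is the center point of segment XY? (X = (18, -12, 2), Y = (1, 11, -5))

M = ((x₁+x₂)/2, (y₁+y₂)/2, (z₁+z₂)/2)
  = ((18 + 1)/2, (-12 + 11)/2, (2 - 5)/2)
  = (19/2, -1/2, -3/2)
  = (9.5, -0.5, -1.5)

(9.5, -0.5, -1.5)


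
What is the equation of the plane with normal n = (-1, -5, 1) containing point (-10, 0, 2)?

The plane through P with normal n = (a, b, c) satisfies n·(r - P) = 0,
i.e. ax + by + cz = a·x₀ + b·y₀ + c·z₀.
d = (-1)·(-10) + (-5)·0 + 1·2
  = 10 + 0 + 2
  = 12
Equation: -x - 5y + z = 12

-x - 5y + z = 12


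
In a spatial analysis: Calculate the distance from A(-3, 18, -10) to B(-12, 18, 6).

d = √[(x₂-x₁)² + (y₂-y₁)² + (z₂-z₁)²]
  = √[(-9)² + 0² + 16²]
  = √[81 + 0 + 256]
  = √337
  ≈ 18.36

18.36


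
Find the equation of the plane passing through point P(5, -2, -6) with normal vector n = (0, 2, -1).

The plane through P with normal n = (a, b, c) satisfies n·(r - P) = 0,
i.e. ax + by + cz = a·x₀ + b·y₀ + c·z₀.
d = 0·5 + 2·(-2) + (-1)·(-6)
  = 0 - 4 + 6
  = 2
Equation: 2y - z = 2

2y - z = 2


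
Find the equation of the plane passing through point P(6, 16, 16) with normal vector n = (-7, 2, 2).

The plane through P with normal n = (a, b, c) satisfies n·(r - P) = 0,
i.e. ax + by + cz = a·x₀ + b·y₀ + c·z₀.
d = (-7)·6 + 2·16 + 2·16
  = -42 + 32 + 32
  = 22
Equation: -7x + 2y + 2z = 22

-7x + 2y + 2z = 22


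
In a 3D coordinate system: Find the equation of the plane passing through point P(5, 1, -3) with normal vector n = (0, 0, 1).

The plane through P with normal n = (a, b, c) satisfies n·(r - P) = 0,
i.e. ax + by + cz = a·x₀ + b·y₀ + c·z₀.
d = 0·5 + 0·1 + 1·(-3)
  = 0 + 0 - 3
  = -3
Equation: z = -3

z = -3


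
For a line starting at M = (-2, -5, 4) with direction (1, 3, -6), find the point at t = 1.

P(t) = M + t·d
  = (-2 + 1·1, -5 + 3·1, 4 + (-6)·1)
  = (-2 + 1, -5 + 3, 4 - 6)
  = (-1, -2, -2)

(-1, -2, -2)


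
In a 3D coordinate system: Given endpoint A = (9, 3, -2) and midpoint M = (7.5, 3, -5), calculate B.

B = 2M - A
  = (2·7.5 - 9, 2·3 - 3, 2·(-5) - (-2))
  = (15 - 9, 6 - 3, -10 + 2)
  = (6, 3, -8)

(6, 3, -8)


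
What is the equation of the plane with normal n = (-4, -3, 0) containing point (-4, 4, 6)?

The plane through P with normal n = (a, b, c) satisfies n·(r - P) = 0,
i.e. ax + by + cz = a·x₀ + b·y₀ + c·z₀.
d = (-4)·(-4) + (-3)·4 + 0·6
  = 16 - 12 + 0
  = 4
Equation: -4x - 3y = 4

-4x - 3y = 4


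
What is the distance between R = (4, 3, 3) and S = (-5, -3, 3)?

d = √[(x₂-x₁)² + (y₂-y₁)² + (z₂-z₁)²]
  = √[(-9)² + (-6)² + 0²]
  = √[81 + 36 + 0]
  = √117
  ≈ 10.82

10.82


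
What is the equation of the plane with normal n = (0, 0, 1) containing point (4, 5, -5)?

The plane through P with normal n = (a, b, c) satisfies n·(r - P) = 0,
i.e. ax + by + cz = a·x₀ + b·y₀ + c·z₀.
d = 0·4 + 0·5 + 1·(-5)
  = 0 + 0 - 5
  = -5
Equation: z = -5

z = -5


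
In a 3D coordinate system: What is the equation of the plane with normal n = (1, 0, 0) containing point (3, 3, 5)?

The plane through P with normal n = (a, b, c) satisfies n·(r - P) = 0,
i.e. ax + by + cz = a·x₀ + b·y₀ + c·z₀.
d = 1·3 + 0·3 + 0·5
  = 3 + 0 + 0
  = 3
Equation: x = 3

x = 3


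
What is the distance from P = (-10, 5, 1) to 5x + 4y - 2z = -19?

distance = |a·x₀ + b·y₀ + c·z₀ - d| / √(a² + b² + c²)
  = |5·(-10) + 4·5 + (-2)·1 - (-19)| / √(5² + 4² + (-2)²)
  = |-50 + 20 - 2 + 19| / √(25 + 16 + 4)
  = |-13| / √45
  = 13 / 6.708
  ≈ 1.938

1.938


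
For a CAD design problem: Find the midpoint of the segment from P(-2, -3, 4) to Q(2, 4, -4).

M = ((x₁+x₂)/2, (y₁+y₂)/2, (z₁+z₂)/2)
  = ((-2 + 2)/2, (-3 + 4)/2, (4 - 4)/2)
  = (0/2, 1/2, 0/2)
  = (0, 0.5, 0)

(0, 0.5, 0)


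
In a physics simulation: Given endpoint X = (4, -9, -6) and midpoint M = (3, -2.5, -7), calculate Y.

Y = 2M - X
  = (2·3 - 4, 2·(-2.5) - (-9), 2·(-7) - (-6))
  = (6 - 4, -5 + 9, -14 + 6)
  = (2, 4, -8)

(2, 4, -8)


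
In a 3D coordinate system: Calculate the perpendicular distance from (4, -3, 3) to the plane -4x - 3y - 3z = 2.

distance = |a·x₀ + b·y₀ + c·z₀ - d| / √(a² + b² + c²)
  = |(-4)·4 + (-3)·(-3) + (-3)·3 - 2| / √((-4)² + (-3)² + (-3)²)
  = |-16 + 9 - 9 - 2| / √(16 + 9 + 9)
  = |-18| / √34
  = 18 / 5.831
  ≈ 3.087

3.087


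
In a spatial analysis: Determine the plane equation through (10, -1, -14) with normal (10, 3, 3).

The plane through P with normal n = (a, b, c) satisfies n·(r - P) = 0,
i.e. ax + by + cz = a·x₀ + b·y₀ + c·z₀.
d = 10·10 + 3·(-1) + 3·(-14)
  = 100 - 3 - 42
  = 55
Equation: 10x + 3y + 3z = 55

10x + 3y + 3z = 55


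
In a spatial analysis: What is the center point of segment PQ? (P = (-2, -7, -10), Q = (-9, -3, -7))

M = ((x₁+x₂)/2, (y₁+y₂)/2, (z₁+z₂)/2)
  = ((-2 - 9)/2, (-7 - 3)/2, (-10 - 7)/2)
  = (-11/2, -10/2, -17/2)
  = (-5.5, -5, -8.5)

(-5.5, -5, -8.5)


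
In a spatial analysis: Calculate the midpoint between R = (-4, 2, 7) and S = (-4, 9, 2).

M = ((x₁+x₂)/2, (y₁+y₂)/2, (z₁+z₂)/2)
  = ((-4 - 4)/2, (2 + 9)/2, (7 + 2)/2)
  = (-8/2, 11/2, 9/2)
  = (-4, 5.5, 4.5)

(-4, 5.5, 4.5)


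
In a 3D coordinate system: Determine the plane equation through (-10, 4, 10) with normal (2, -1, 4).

The plane through P with normal n = (a, b, c) satisfies n·(r - P) = 0,
i.e. ax + by + cz = a·x₀ + b·y₀ + c·z₀.
d = 2·(-10) + (-1)·4 + 4·10
  = -20 - 4 + 40
  = 16
Equation: 2x - y + 4z = 16

2x - y + 4z = 16


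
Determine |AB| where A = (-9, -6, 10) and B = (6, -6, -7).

d = √[(x₂-x₁)² + (y₂-y₁)² + (z₂-z₁)²]
  = √[15² + 0² + (-17)²]
  = √[225 + 0 + 289]
  = √514
  ≈ 22.67

22.67


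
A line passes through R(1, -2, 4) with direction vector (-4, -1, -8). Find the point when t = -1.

P(t) = R + t·d
  = (1 + (-4)·(-1), -2 + (-1)·(-1), 4 + (-8)·(-1))
  = (1 + 4, -2 + 1, 4 + 8)
  = (5, -1, 12)

(5, -1, 12)


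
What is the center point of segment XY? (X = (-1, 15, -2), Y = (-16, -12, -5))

M = ((x₁+x₂)/2, (y₁+y₂)/2, (z₁+z₂)/2)
  = ((-1 - 16)/2, (15 - 12)/2, (-2 - 5)/2)
  = (-17/2, 3/2, -7/2)
  = (-8.5, 1.5, -3.5)

(-8.5, 1.5, -3.5)


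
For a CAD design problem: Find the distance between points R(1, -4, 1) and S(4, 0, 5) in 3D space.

d = √[(x₂-x₁)² + (y₂-y₁)² + (z₂-z₁)²]
  = √[3² + 4² + 4²]
  = √[9 + 16 + 16]
  = √41
  ≈ 6.403

6.403


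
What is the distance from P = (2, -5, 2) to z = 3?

distance = |a·x₀ + b·y₀ + c·z₀ - d| / √(a² + b² + c²)
  = |0·2 + 0·(-5) + 1·2 - 3| / √(0² + 0² + 1²)
  = |0 + 0 + 2 - 3| / √(0 + 0 + 1)
  = |-1| / √1
  = 1 / 1
  ≈ 1

1


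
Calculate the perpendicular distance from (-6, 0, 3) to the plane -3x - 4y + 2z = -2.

distance = |a·x₀ + b·y₀ + c·z₀ - d| / √(a² + b² + c²)
  = |(-3)·(-6) + (-4)·0 + 2·3 - (-2)| / √((-3)² + (-4)² + 2²)
  = |18 + 0 + 6 + 2| / √(9 + 16 + 4)
  = |26| / √29
  = 26 / 5.385
  ≈ 4.828

4.828


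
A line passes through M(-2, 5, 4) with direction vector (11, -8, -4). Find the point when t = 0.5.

P(t) = M + t·d
  = (-2 + 11·0.5, 5 + (-8)·0.5, 4 + (-4)·0.5)
  = (-2 + 5.5, 5 - 4, 4 - 2)
  = (3.5, 1, 2)

(3.5, 1, 2)


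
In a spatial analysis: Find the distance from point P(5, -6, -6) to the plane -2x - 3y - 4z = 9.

distance = |a·x₀ + b·y₀ + c·z₀ - d| / √(a² + b² + c²)
  = |(-2)·5 + (-3)·(-6) + (-4)·(-6) - 9| / √((-2)² + (-3)² + (-4)²)
  = |-10 + 18 + 24 - 9| / √(4 + 9 + 16)
  = |23| / √29
  = 23 / 5.385
  ≈ 4.271

4.271


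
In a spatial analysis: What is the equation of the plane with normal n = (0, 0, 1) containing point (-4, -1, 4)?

The plane through P with normal n = (a, b, c) satisfies n·(r - P) = 0,
i.e. ax + by + cz = a·x₀ + b·y₀ + c·z₀.
d = 0·(-4) + 0·(-1) + 1·4
  = 0 + 0 + 4
  = 4
Equation: z = 4

z = 4


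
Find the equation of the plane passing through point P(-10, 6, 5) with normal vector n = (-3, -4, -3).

The plane through P with normal n = (a, b, c) satisfies n·(r - P) = 0,
i.e. ax + by + cz = a·x₀ + b·y₀ + c·z₀.
d = (-3)·(-10) + (-4)·6 + (-3)·5
  = 30 - 24 - 15
  = -9
Equation: -3x - 4y - 3z = -9

-3x - 4y - 3z = -9


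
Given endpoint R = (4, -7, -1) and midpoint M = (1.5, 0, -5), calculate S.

S = 2M - R
  = (2·1.5 - 4, 2·0 - (-7), 2·(-5) - (-1))
  = (3 - 4, 0 + 7, -10 + 1)
  = (-1, 7, -9)

(-1, 7, -9)


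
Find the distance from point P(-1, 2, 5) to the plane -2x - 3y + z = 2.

distance = |a·x₀ + b·y₀ + c·z₀ - d| / √(a² + b² + c²)
  = |(-2)·(-1) + (-3)·2 + 1·5 - 2| / √((-2)² + (-3)² + 1²)
  = |2 - 6 + 5 - 2| / √(4 + 9 + 1)
  = |-1| / √14
  = 1 / 3.742
  ≈ 0.2673

0.2673


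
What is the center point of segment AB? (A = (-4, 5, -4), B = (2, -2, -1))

M = ((x₁+x₂)/2, (y₁+y₂)/2, (z₁+z₂)/2)
  = ((-4 + 2)/2, (5 - 2)/2, (-4 - 1)/2)
  = (-2/2, 3/2, -5/2)
  = (-1, 1.5, -2.5)

(-1, 1.5, -2.5)


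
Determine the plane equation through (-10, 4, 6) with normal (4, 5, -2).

The plane through P with normal n = (a, b, c) satisfies n·(r - P) = 0,
i.e. ax + by + cz = a·x₀ + b·y₀ + c·z₀.
d = 4·(-10) + 5·4 + (-2)·6
  = -40 + 20 - 12
  = -32
Equation: 4x + 5y - 2z = -32

4x + 5y - 2z = -32


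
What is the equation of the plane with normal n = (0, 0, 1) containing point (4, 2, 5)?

The plane through P with normal n = (a, b, c) satisfies n·(r - P) = 0,
i.e. ax + by + cz = a·x₀ + b·y₀ + c·z₀.
d = 0·4 + 0·2 + 1·5
  = 0 + 0 + 5
  = 5
Equation: z = 5

z = 5


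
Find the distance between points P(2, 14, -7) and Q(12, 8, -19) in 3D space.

d = √[(x₂-x₁)² + (y₂-y₁)² + (z₂-z₁)²]
  = √[10² + (-6)² + (-12)²]
  = √[100 + 36 + 144]
  = √280
  ≈ 16.73

16.73


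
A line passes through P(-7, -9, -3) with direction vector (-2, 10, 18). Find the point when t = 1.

P(t) = P + t·d
  = (-7 + (-2)·1, -9 + 10·1, -3 + 18·1)
  = (-7 - 2, -9 + 10, -3 + 18)
  = (-9, 1, 15)

(-9, 1, 15)


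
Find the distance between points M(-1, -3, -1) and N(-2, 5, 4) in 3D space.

d = √[(x₂-x₁)² + (y₂-y₁)² + (z₂-z₁)²]
  = √[(-1)² + 8² + 5²]
  = √[1 + 64 + 25]
  = √90
  ≈ 9.487

9.487


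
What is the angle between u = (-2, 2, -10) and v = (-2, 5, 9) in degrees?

u·v = (-2)·(-2) + 2·5 + (-10)·9 = 4 + 10 - 90 = -76
|u| = √((-2)² + 2² + (-10)²) = √108 ≈ 10.39
|v| = √((-2)² + 5² + 9²) = √110 ≈ 10.49
cos θ = (u·v)/(|u||v|) = -76/(10.39·10.49) ≈ -0.6973
θ = arccos(-0.6973) ≈ 134.2°

134.2°


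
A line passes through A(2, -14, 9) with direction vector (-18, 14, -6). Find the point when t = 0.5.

P(t) = A + t·d
  = (2 + (-18)·0.5, -14 + 14·0.5, 9 + (-6)·0.5)
  = (2 - 9, -14 + 7, 9 - 3)
  = (-7, -7, 6)

(-7, -7, 6)


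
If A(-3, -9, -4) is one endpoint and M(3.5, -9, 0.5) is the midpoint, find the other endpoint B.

B = 2M - A
  = (2·3.5 - (-3), 2·(-9) - (-9), 2·0.5 - (-4))
  = (7 + 3, -18 + 9, 1 + 4)
  = (10, -9, 5)

(10, -9, 5)


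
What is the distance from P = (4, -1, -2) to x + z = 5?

distance = |a·x₀ + b·y₀ + c·z₀ - d| / √(a² + b² + c²)
  = |1·4 + 0·(-1) + 1·(-2) - 5| / √(1² + 0² + 1²)
  = |4 + 0 - 2 - 5| / √(1 + 0 + 1)
  = |-3| / √2
  = 3 / 1.414
  ≈ 2.121

2.121


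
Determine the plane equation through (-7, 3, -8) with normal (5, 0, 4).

The plane through P with normal n = (a, b, c) satisfies n·(r - P) = 0,
i.e. ax + by + cz = a·x₀ + b·y₀ + c·z₀.
d = 5·(-7) + 0·3 + 4·(-8)
  = -35 + 0 - 32
  = -67
Equation: 5x + 4z = -67

5x + 4z = -67


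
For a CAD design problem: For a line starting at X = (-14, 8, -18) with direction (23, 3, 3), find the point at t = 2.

P(t) = X + t·d
  = (-14 + 23·2, 8 + 3·2, -18 + 3·2)
  = (-14 + 46, 8 + 6, -18 + 6)
  = (32, 14, -12)

(32, 14, -12)


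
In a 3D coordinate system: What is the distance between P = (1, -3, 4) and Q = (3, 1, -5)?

d = √[(x₂-x₁)² + (y₂-y₁)² + (z₂-z₁)²]
  = √[2² + 4² + (-9)²]
  = √[4 + 16 + 81]
  = √101
  ≈ 10.05

10.05


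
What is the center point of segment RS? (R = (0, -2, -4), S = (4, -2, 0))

M = ((x₁+x₂)/2, (y₁+y₂)/2, (z₁+z₂)/2)
  = ((0 + 4)/2, (-2 - 2)/2, (-4 + 0)/2)
  = (4/2, -4/2, -4/2)
  = (2, -2, -2)

(2, -2, -2)


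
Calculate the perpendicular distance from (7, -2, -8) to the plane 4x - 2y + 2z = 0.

distance = |a·x₀ + b·y₀ + c·z₀ - d| / √(a² + b² + c²)
  = |4·7 + (-2)·(-2) + 2·(-8) - 0| / √(4² + (-2)² + 2²)
  = |28 + 4 - 16 + 0| / √(16 + 4 + 4)
  = |16| / √24
  = 16 / 4.899
  ≈ 3.266

3.266


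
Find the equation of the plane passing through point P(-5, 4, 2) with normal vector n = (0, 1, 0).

The plane through P with normal n = (a, b, c) satisfies n·(r - P) = 0,
i.e. ax + by + cz = a·x₀ + b·y₀ + c·z₀.
d = 0·(-5) + 1·4 + 0·2
  = 0 + 4 + 0
  = 4
Equation: y = 4

y = 4


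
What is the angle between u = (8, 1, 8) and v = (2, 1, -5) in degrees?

u·v = 8·2 + 1·1 + 8·(-5) = 16 + 1 - 40 = -23
|u| = √(8² + 1² + 8²) = √129 ≈ 11.36
|v| = √(2² + 1² + (-5)²) = √30 ≈ 5.477
cos θ = (u·v)/(|u||v|) = -23/(11.36·5.477) ≈ -0.3697
θ = arccos(-0.3697) ≈ 111.7°

111.7°


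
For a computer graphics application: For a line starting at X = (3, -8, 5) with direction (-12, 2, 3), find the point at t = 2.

P(t) = X + t·d
  = (3 + (-12)·2, -8 + 2·2, 5 + 3·2)
  = (3 - 24, -8 + 4, 5 + 6)
  = (-21, -4, 11)

(-21, -4, 11)


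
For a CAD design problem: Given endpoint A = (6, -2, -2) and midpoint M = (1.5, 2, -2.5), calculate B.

B = 2M - A
  = (2·1.5 - 6, 2·2 - (-2), 2·(-2.5) - (-2))
  = (3 - 6, 4 + 2, -5 + 2)
  = (-3, 6, -3)

(-3, 6, -3)


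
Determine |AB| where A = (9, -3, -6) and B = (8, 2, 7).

d = √[(x₂-x₁)² + (y₂-y₁)² + (z₂-z₁)²]
  = √[(-1)² + 5² + 13²]
  = √[1 + 25 + 169]
  = √195
  ≈ 13.96

13.96


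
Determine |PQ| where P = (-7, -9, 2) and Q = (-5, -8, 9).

d = √[(x₂-x₁)² + (y₂-y₁)² + (z₂-z₁)²]
  = √[2² + 1² + 7²]
  = √[4 + 1 + 49]
  = √54
  ≈ 7.348

7.348


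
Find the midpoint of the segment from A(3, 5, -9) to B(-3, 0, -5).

M = ((x₁+x₂)/2, (y₁+y₂)/2, (z₁+z₂)/2)
  = ((3 - 3)/2, (5 + 0)/2, (-9 - 5)/2)
  = (0/2, 5/2, -14/2)
  = (0, 2.5, -7)

(0, 2.5, -7)


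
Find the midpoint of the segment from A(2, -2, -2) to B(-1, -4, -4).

M = ((x₁+x₂)/2, (y₁+y₂)/2, (z₁+z₂)/2)
  = ((2 - 1)/2, (-2 - 4)/2, (-2 - 4)/2)
  = (1/2, -6/2, -6/2)
  = (0.5, -3, -3)

(0.5, -3, -3)
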